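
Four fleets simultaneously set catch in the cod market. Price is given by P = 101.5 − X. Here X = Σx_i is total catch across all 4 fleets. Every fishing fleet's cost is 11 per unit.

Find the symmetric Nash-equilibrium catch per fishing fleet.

A representative fishing fleet's profit is π_i = x_i(101.5 − X) − 11x_i, with X = x_i + Σ_{j≠i} x_j.
First-order condition: 90.5 − 2x_i − Σ_{j≠i} x_j = 0.
Imposing symmetry (x_j = x for all j) turns Σ_{j≠i} x_j into 3x, so 90.5 = 5x and x = 18.1.

18.1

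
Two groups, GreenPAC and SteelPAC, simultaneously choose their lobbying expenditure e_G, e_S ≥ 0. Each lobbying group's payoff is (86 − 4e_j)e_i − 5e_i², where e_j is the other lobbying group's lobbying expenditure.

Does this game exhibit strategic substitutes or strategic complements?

GreenPAC's payoff is (86 − 4e_S)e_G − 5e_G².
∂π/∂e_G = 86 − 4e_S − 10e_G = 0, so e_G = 8.6 − 0.4e_S.
The best-response slope de_G/de_S = −0.4 < 0: the reaction function is downward-sloping, so the choices are strategic substitutes.

strategic substitutes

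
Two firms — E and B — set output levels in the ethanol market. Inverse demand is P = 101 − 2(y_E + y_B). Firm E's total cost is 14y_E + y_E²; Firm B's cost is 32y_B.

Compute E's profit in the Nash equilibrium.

330.75

Firm E's profit: π = y_E(101 − 2(y_E + y_B)) − 14y_E − y_E².
∂π/∂y_E = 87 − 6y_E − 2y_B = 0, so y_E = 14.5 − (1/3)y_B.
For B: ∂π/∂y_B = 69 − 4y_B − 2y_E = 0 ⇒ y_B = 17.25 − 0.5y_E.
Plugging y_B into E's best response: y_E = 14.5 − (1/3)(17.25 − 0.5y_E) ⇒ (5/6)y_E = 8.75, so y_E = 10.5.
Then y_B = 17.25 − 0.5·10.5 = 12.
Price P = 101 − 2·22.5 = 56.
E's profit: (56 − 14)·10.5 − (10.5)² = 330.75.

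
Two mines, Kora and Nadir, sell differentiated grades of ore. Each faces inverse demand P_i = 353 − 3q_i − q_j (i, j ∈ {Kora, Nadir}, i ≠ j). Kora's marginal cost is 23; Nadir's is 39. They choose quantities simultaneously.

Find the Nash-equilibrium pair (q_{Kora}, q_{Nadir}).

Mine Kora's profit: π = q_{Kora}(353 − 3q_{Kora} − q_{Nadir}) − 23q_{Kora}.
∂π/∂q_{Kora} = 330 − 6q_{Kora} − q_{Nadir} = 0 ⇒ q_{Kora} = 55 − (1/6)q_{Nadir}.
Similarly q_{Nadir} = 157/3 − (1/6)q_{Kora}.
Substituting the second reaction function into the first: q_{Kora} = 55 − (1/6)(157/3 − (1/6)q_{Kora}), which gives (35/36)q_{Kora} = 833/18 ⇒ q_{Kora} = 47.6.
Then q_{Nadir} = 157/3 − (1/6)·47.6 = 44.4.

47.6, 44.4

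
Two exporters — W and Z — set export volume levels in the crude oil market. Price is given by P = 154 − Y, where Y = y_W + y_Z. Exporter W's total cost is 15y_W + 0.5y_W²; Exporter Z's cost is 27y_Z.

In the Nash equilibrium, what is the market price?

Exporter W's profit: π = y_W(154 − (y_W + y_Z)) − 15y_W − 0.5y_W².
∂π/∂y_W = 139 − 3y_W − y_Z = 0, so y_W = 139/3 − (1/3)y_Z.
For Z: ∂π/∂y_Z = 127 − 2y_Z − y_W = 0 ⇒ y_Z = 63.5 − 0.5y_W.
Substituting the second reaction function into the first: y_W = 139/3 − (1/3)(63.5 − 0.5y_W), which gives (5/6)y_W = 151/6 ⇒ y_W = 30.2.
Then y_Z = 63.5 − 0.5·30.2 = 48.4.
Equilibrium price: P = 154 − 78.6 = 75.4.

75.4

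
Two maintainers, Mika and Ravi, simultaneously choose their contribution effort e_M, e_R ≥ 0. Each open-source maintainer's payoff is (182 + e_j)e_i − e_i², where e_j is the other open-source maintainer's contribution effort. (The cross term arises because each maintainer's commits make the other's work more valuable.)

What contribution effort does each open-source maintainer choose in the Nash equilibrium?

Mika's payoff is (182 + e_R)e_M − e_M².
∂π/∂e_M = 182 + e_R − 2e_M = 0, so e_M = 91 + 0.5e_R.
Setting e_M = e_R in the reaction function: e_M = 91 + 0.5e_M, so e_M = 91 / 0.5 = 182.

182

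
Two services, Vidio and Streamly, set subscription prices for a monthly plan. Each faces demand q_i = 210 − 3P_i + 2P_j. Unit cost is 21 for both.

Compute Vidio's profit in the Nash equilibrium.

Vidio's profit: π = (P_{Vidio} − 21)(210 − 3P_{Vidio} + 2P_{Streamly}).
∂π/∂P_{Vidio} = 273 − 6P_{Vidio} + 2P_{Streamly} = 0 ⇒ P_{Vidio} = 45.5 + (1/3)P_{Streamly}.
Setting P_{Vidio} = P_{Streamly} in the reaction function: P_{Vidio} = 45.5 + (1/3)P_{Vidio}, so P_{Vidio} = 45.5 / (2/3) = 68.25.
q_{Vidio} = 210 − 3·68.25 + 2·68.25 = 141.75.
Profit = (68.25 − 21)·141.75 = 6697.6875.

6697.6875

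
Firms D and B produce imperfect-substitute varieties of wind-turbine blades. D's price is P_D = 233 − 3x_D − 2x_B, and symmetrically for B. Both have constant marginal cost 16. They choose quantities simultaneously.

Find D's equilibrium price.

97.375

Firm D's profit: π = x_D(233 − 3x_D − 2x_B) − 16x_D.
∂π/∂x_D = 217 − 6x_D − 2x_B = 0 ⇒ x_D = 217/6 − (1/3)x_B.
By symmetry x_B = x_D; substituting into the reaction function, (4/3)x_D = 217/6 and x_D = 27.125.
P_D = 233 − 3·27.125 − 2·27.125 = 97.375.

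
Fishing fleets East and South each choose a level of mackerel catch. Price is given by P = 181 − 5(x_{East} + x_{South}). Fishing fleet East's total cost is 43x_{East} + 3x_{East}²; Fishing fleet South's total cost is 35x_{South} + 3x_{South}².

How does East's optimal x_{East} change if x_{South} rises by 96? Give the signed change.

-30

Fishing fleet East's profit: π = x_{East}(181 − 5(x_{East} + x_{South})) − 43x_{East} − 3x_{East}².
∂π/∂x_{East} = 138 − 16x_{East} − 5x_{South} = 0, so x_{East} = 8.625 − 0.3125x_{South}.
The reaction-function slope is −0.3125, so a 96-unit rise in x_{South} moves x_{East} by −0.3125 × 96 = −30. East's best response falls — the actions are strategic substitutes.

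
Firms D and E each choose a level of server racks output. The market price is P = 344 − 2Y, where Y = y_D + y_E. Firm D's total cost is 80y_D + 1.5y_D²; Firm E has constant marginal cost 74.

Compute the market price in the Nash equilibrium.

Firm D's profit: π = y_D(344 − 2(y_D + y_E)) − 80y_D − 1.5y_D².
∂π/∂y_D = 264 − 7y_D − 2y_E = 0, so y_D = 264/7 − (2/7)y_E.
For E: ∂π/∂y_E = 270 − 4y_E − 2y_D = 0 ⇒ y_E = 67.5 − 0.5y_D.
Substituting the second reaction function into the first: y_D = 264/7 − (2/7)(67.5 − 0.5y_D), which gives (6/7)y_D = 129/7 ⇒ y_D = 21.5.
Then y_E = 67.5 − 0.5·21.5 = 56.75.
Equilibrium price: P = 344 − 2·78.25 = 187.5.

187.5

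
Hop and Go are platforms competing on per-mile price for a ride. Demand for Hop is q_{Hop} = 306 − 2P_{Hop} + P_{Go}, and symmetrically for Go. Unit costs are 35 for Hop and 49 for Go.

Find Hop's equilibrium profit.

17001.68

Hop's profit: π = (P_{Hop} − 35)(306 − 2P_{Hop} + P_{Go}).
∂π/∂P_{Hop} = 376 − 4P_{Hop} + P_{Go} = 0 ⇒ P_{Hop} = 94 + 0.25P_{Go}.
Similarly P_{Go} = 101 + 0.25P_{Hop}.
Plugging P_{Go} into Hop's best response: P_{Hop} = 94 + 0.25(101 + 0.25P_{Hop}) ⇒ 0.9375P_{Hop} = 119.25, so P_{Hop} = 127.2.
Then P_{Go} = 101 + 0.25·127.2 = 132.8.
q_{Hop} = 306 − 2·127.2 + 132.8 = 184.4.
Profit = (127.2 − 35)·184.4 = 17001.68.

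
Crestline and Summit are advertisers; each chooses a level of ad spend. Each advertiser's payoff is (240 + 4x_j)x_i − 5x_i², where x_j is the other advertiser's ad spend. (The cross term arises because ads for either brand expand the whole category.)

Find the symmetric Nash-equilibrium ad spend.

Crestline's payoff is (240 + 4x_S)x_C − 5x_C².
∂π/∂x_C = 240 + 4x_S − 10x_C = 0, so x_C = 24 + 0.4x_S.
The game is symmetric, so in equilibrium x_S = x_C: the reaction function gives 0.6x_C = 24, hence x_C = 40.

40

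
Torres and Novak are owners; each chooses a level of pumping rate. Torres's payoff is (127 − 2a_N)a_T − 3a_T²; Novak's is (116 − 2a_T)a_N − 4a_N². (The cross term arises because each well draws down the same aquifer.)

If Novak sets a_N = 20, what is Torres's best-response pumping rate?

Expanding Torres's payoff: 127a_T − 2a_Na_T − 3a_T².
∂π/∂a_T = 127 − 2a_N − 6a_T = 0, so a_T = 127/6 − (1/3)a_N.
At a_N = 20: a_T = 127/6 − (1/3)·20 = 14.5.

14.5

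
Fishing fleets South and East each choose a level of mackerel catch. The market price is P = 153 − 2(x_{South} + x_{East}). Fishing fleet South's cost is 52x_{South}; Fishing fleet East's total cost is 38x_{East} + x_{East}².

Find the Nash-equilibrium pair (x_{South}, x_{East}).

18.8, 12.9

Fishing fleet South's profit: π = x_{South}(153 − 2(x_{South} + x_{East})) − 52x_{South}.
∂π/∂x_{South} = 101 − 4x_{South} − 2x_{East} = 0, so x_{South} = 25.25 − 0.5x_{East}.
For East: ∂π/∂x_{East} = 115 − 6x_{East} − 2x_{South} = 0 ⇒ x_{East} = 115/6 − (1/3)x_{South}.
Substituting the second reaction function into the first: x_{South} = 25.25 − 0.5(115/6 − (1/3)x_{South}), which gives (5/6)x_{South} = 47/3 ⇒ x_{South} = 18.8.
Then x_{East} = 115/6 − (1/3)·18.8 = 12.9.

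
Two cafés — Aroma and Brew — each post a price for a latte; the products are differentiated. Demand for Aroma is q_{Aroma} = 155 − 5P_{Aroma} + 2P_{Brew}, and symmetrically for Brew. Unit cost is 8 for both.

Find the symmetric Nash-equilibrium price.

Aroma's profit: π = (P_{Aroma} − 8)(155 − 5P_{Aroma} + 2P_{Brew}).
∂π/∂P_{Aroma} = 195 − 10P_{Aroma} + 2P_{Brew} = 0 ⇒ P_{Aroma} = 19.5 + 0.2P_{Brew}.
The game is symmetric, so in equilibrium P_{Brew} = P_{Aroma}: the reaction function gives 0.8P_{Aroma} = 19.5, hence P_{Aroma} = 24.375.

24.375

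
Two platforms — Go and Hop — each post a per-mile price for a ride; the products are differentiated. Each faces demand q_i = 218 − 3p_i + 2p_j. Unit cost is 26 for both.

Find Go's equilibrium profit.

Go's profit: π = (p_{Go} − 26)(218 − 3p_{Go} + 2p_{Hop}).
∂π/∂p_{Go} = 296 − 6p_{Go} + 2p_{Hop} = 0 ⇒ p_{Go} = 148/3 + (1/3)p_{Hop}.
The game is symmetric, so in equilibrium p_{Hop} = p_{Go}: the reaction function gives (2/3)p_{Go} = 148/3, hence p_{Go} = 74.
q_{Go} = 218 − 3·74 + 2·74 = 144.
Profit = (74 − 26)·144 = 6912.

6912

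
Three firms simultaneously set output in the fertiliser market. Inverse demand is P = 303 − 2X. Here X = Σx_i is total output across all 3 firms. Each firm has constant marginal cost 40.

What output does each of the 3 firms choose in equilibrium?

32.875

A representative firm's profit is π_i = x_i(303 − 2X) − 40x_i, with X = x_i + Σ_{j≠i} x_j.
First-order condition: 263 − 4x_i − 2Σ_{j≠i} x_j = 0.
With identical firms, set every x_j = x: then 263 − 4x − 4x = 0, i.e. x = 263/8 = 32.875.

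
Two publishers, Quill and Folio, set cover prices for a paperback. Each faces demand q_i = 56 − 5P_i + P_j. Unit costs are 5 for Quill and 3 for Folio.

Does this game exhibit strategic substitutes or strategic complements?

strategic complements

Quill's profit: π = (P_{Quill} − 5)(56 − 5P_{Quill} + P_{Folio}).
∂π/∂P_{Quill} = 81 − 10P_{Quill} + P_{Folio} = 0 ⇒ P_{Quill} = 8.1 + 0.1P_{Folio}.
The best-response slope dP_{Quill}/dP_{Folio} = 0.1 > 0: the reaction function is upward-sloping, so the choices are strategic complements.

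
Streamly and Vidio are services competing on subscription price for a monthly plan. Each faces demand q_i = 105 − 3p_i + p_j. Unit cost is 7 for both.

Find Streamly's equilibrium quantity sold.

Streamly's profit: π = (p_{Streamly} − 7)(105 − 3p_{Streamly} + p_{Vidio}).
∂π/∂p_{Streamly} = 126 − 6p_{Streamly} + p_{Vidio} = 0 ⇒ p_{Streamly} = 21 + (1/6)p_{Vidio}.
Setting p_{Streamly} = p_{Vidio} in the reaction function: p_{Streamly} = 21 + (1/6)p_{Streamly}, so p_{Streamly} = 21 / (5/6) = 25.2.
q_{Streamly} = 105 − 3·25.2 + 25.2 = 54.6.

54.6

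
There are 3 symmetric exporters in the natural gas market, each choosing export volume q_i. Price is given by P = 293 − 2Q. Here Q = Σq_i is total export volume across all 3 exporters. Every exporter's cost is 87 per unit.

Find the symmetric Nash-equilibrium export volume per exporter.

A representative exporter's profit is π_i = q_i(293 − 2Q) − 87q_i, with Q = q_i + Σ_{j≠i} q_j.
First-order condition: 206 − 4q_i − 2Σ_{j≠i} q_j = 0.
With identical exporters, set every q_j = q: then 206 − 4q − 4q = 0, i.e. q = 206/8 = 25.75.

25.75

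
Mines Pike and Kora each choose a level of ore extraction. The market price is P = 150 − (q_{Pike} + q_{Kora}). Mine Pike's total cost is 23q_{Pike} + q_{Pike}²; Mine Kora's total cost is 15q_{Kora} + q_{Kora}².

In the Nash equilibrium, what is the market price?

97.6

Mine Pike's profit: π = q_{Pike}(150 − (q_{Pike} + q_{Kora})) − 23q_{Pike} − q_{Pike}².
∂π/∂q_{Pike} = 127 − 4q_{Pike} − q_{Kora} = 0, so q_{Pike} = 31.75 − 0.25q_{Kora}.
By the same steps for Kora: q_{Kora} = 33.75 − 0.25q_{Pike}.
Plugging q_{Kora} into Pike's best response: q_{Pike} = 31.75 − 0.25(33.75 − 0.25q_{Pike}) ⇒ 0.9375q_{Pike} = 23.3125, so q_{Pike} = 373/15.
Then q_{Kora} = 33.75 − 0.25·(373/15) = 413/15.
Equilibrium price: P = 150 − 52.4 = 97.6.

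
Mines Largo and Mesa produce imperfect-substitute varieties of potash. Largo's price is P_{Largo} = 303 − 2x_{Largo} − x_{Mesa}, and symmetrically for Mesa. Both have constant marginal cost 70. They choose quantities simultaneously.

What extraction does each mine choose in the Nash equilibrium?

Mine Largo's profit: π = x_{Largo}(303 − 2x_{Largo} − x_{Mesa}) − 70x_{Largo}.
∂π/∂x_{Largo} = 233 − 4x_{Largo} − x_{Mesa} = 0 ⇒ x_{Largo} = 58.25 − 0.25x_{Mesa}.
By symmetry x_{Mesa} = x_{Largo}; substituting into the reaction function, 1.25x_{Largo} = 58.25 and x_{Largo} = 46.6.

46.6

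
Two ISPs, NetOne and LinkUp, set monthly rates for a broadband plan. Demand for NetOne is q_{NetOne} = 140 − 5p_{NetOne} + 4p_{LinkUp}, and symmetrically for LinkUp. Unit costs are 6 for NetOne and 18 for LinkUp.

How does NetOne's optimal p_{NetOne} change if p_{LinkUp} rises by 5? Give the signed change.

2

NetOne's profit: π = (p_{NetOne} − 6)(140 − 5p_{NetOne} + 4p_{LinkUp}).
∂π/∂p_{NetOne} = 170 − 10p_{NetOne} + 4p_{LinkUp} = 0 ⇒ p_{NetOne} = 17 + 0.4p_{LinkUp}.
The reaction-function slope is 0.4, so a 5-unit rise in p_{LinkUp} moves p_{NetOne} by 0.4 × 5 = 2. NetOne's best response rises — the actions are strategic complements.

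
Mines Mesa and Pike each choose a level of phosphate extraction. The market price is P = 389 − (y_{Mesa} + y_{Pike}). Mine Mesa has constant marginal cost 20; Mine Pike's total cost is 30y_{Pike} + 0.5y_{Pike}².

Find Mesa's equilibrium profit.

Mine Mesa's profit: π = y_{Mesa}(389 − (y_{Mesa} + y_{Pike})) − 20y_{Mesa}.
∂π/∂y_{Mesa} = 369 − 2y_{Mesa} − y_{Pike} = 0, so y_{Mesa} = 184.5 − 0.5y_{Pike}.
For Pike: ∂π/∂y_{Pike} = 359 − 3y_{Pike} − y_{Mesa} = 0 ⇒ y_{Pike} = 359/3 − (1/3)y_{Mesa}.
Plugging y_{Pike} into Mesa's best response: y_{Mesa} = 184.5 − 0.5(359/3 − (1/3)y_{Mesa}) ⇒ (5/6)y_{Mesa} = 374/3, so y_{Mesa} = 149.6.
Then y_{Pike} = 359/3 − (1/3)·149.6 = 69.8.
Price P = 389 − 219.4 = 169.6.
Mesa's profit: (169.6 − 20)·149.6 = 22380.16.

22380.16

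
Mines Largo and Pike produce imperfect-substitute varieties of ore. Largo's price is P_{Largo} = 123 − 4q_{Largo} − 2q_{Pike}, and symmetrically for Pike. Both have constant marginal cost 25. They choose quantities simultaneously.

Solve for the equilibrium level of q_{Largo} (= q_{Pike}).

Mine Largo's profit: π = q_{Largo}(123 − 4q_{Largo} − 2q_{Pike}) − 25q_{Largo}.
∂π/∂q_{Largo} = 98 − 8q_{Largo} − 2q_{Pike} = 0 ⇒ q_{Largo} = 12.25 − 0.25q_{Pike}.
By symmetry q_{Pike} = q_{Largo}; substituting into the reaction function, 1.25q_{Largo} = 12.25 and q_{Largo} = 9.8.

9.8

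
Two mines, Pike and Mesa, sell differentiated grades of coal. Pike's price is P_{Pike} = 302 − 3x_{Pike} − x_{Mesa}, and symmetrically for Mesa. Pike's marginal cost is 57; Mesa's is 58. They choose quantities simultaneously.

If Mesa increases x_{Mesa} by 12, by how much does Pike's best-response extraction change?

Mine Pike's profit: π = x_{Pike}(302 − 3x_{Pike} − x_{Mesa}) − 57x_{Pike}.
∂π/∂x_{Pike} = 245 − 6x_{Pike} − x_{Mesa} = 0 ⇒ x_{Pike} = 245/6 − (1/6)x_{Mesa}.
The reaction-function slope is −1/6, so a 12-unit rise in x_{Mesa} moves x_{Pike} by −1/6 × 12 = −2. Pike's best response falls — the actions are strategic substitutes.

-2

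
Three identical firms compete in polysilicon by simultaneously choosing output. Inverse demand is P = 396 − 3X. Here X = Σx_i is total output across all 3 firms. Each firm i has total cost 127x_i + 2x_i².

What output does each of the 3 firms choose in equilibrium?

16.8125

A representative firm's profit is π_i = x_i(396 − 3X) − 127x_i − 2x_i², with X = x_i + Σ_{j≠i} x_j.
First-order condition: 269 − 10x_i − 3Σ_{j≠i} x_j = 0.
Imposing symmetry (x_j = x for all j) turns Σ_{j≠i} x_j into 2x, so 269 = 16x and x = 16.8125.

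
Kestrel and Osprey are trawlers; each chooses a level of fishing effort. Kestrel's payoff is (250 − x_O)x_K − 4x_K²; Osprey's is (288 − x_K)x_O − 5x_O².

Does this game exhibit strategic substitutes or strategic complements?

strategic substitutes

Expanding Kestrel's payoff: 250x_K − x_Ox_K − 4x_K².
∂π/∂x_K = 250 − x_O − 8x_K = 0, so x_K = 31.25 − 0.125x_O.
The best-response slope dx_K/dx_O = −0.125 < 0: the reaction function is downward-sloping, so the choices are strategic substitutes.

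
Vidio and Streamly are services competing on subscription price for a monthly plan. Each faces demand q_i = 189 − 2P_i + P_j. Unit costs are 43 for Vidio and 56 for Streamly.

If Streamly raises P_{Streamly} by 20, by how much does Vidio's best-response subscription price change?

5

Vidio's profit: π = (P_{Vidio} − 43)(189 − 2P_{Vidio} + P_{Streamly}).
∂π/∂P_{Vidio} = 275 − 4P_{Vidio} + P_{Streamly} = 0 ⇒ P_{Vidio} = 68.75 + 0.25P_{Streamly}.
The reaction-function slope is 0.25, so a 20-unit rise in P_{Streamly} moves P_{Vidio} by 0.25 × 20 = 5. Vidio's best response rises — the actions are strategic complements.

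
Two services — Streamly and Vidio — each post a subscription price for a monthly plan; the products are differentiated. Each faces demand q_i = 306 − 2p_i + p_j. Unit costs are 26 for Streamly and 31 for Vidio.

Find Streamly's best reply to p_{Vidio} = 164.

Streamly's profit: π = (p_{Streamly} − 26)(306 − 2p_{Streamly} + p_{Vidio}).
∂π/∂p_{Streamly} = 358 − 4p_{Streamly} + p_{Vidio} = 0 ⇒ p_{Streamly} = 89.5 + 0.25p_{Vidio}.
At p_{Vidio} = 164: p_{Streamly} = 89.5 + 0.25·164 = 130.5.

130.5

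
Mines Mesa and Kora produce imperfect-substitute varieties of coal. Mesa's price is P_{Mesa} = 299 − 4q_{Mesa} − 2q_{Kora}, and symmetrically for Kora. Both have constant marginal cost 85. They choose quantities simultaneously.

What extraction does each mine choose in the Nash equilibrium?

Mine Mesa's profit: π = q_{Mesa}(299 − 4q_{Mesa} − 2q_{Kora}) − 85q_{Mesa}.
∂π/∂q_{Mesa} = 214 − 8q_{Mesa} − 2q_{Kora} = 0 ⇒ q_{Mesa} = 26.75 − 0.25q_{Kora}.
The game is symmetric, so in equilibrium q_{Kora} = q_{Mesa}: the reaction function gives 1.25q_{Mesa} = 26.75, hence q_{Mesa} = 21.4.

21.4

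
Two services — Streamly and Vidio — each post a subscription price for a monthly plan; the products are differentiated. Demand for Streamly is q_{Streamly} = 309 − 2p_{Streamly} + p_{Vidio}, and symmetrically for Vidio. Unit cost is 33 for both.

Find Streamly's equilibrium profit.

Streamly's profit: π = (p_{Streamly} − 33)(309 − 2p_{Streamly} + p_{Vidio}).
∂π/∂p_{Streamly} = 375 − 4p_{Streamly} + p_{Vidio} = 0 ⇒ p_{Streamly} = 93.75 + 0.25p_{Vidio}.
By symmetry p_{Vidio} = p_{Streamly}; substituting into the reaction function, 0.75p_{Streamly} = 93.75 and p_{Streamly} = 125.
q_{Streamly} = 309 − 2·125 + 125 = 184.
Profit = (125 − 33)·184 = 16928.

16928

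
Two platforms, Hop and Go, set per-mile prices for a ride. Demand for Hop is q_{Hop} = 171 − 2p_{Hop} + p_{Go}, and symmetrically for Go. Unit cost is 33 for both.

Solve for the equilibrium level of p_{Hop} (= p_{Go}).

Hop's profit: π = (p_{Hop} − 33)(171 − 2p_{Hop} + p_{Go}).
∂π/∂p_{Hop} = 237 − 4p_{Hop} + p_{Go} = 0 ⇒ p_{Hop} = 59.25 + 0.25p_{Go}.
The game is symmetric, so in equilibrium p_{Go} = p_{Hop}: the reaction function gives 0.75p_{Hop} = 59.25, hence p_{Hop} = 79.

79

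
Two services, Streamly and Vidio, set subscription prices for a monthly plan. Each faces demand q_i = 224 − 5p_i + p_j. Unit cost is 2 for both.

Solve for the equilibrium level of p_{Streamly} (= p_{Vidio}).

26

Streamly's profit: π = (p_{Streamly} − 2)(224 − 5p_{Streamly} + p_{Vidio}).
∂π/∂p_{Streamly} = 234 − 10p_{Streamly} + p_{Vidio} = 0 ⇒ p_{Streamly} = 23.4 + 0.1p_{Vidio}.
Setting p_{Streamly} = p_{Vidio} in the reaction function: p_{Streamly} = 23.4 + 0.1p_{Streamly}, so p_{Streamly} = 23.4 / 0.9 = 26.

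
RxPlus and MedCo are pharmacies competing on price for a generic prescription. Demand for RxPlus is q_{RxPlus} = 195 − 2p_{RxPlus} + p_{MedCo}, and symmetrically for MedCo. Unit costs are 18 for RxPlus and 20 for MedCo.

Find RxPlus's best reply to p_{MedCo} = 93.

RxPlus's profit: π = (p_{RxPlus} − 18)(195 − 2p_{RxPlus} + p_{MedCo}).
∂π/∂p_{RxPlus} = 231 − 4p_{RxPlus} + p_{MedCo} = 0 ⇒ p_{RxPlus} = 57.75 + 0.25p_{MedCo}.
At p_{MedCo} = 93: p_{RxPlus} = 57.75 + 0.25·93 = 81.

81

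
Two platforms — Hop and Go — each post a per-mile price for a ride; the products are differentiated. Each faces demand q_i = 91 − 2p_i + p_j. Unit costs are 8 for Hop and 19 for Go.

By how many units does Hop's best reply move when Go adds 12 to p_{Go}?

Hop's profit: π = (p_{Hop} − 8)(91 − 2p_{Hop} + p_{Go}).
∂π/∂p_{Hop} = 107 − 4p_{Hop} + p_{Go} = 0 ⇒ p_{Hop} = 26.75 + 0.25p_{Go}.
The reaction-function slope is 0.25, so a 12-unit rise in p_{Go} moves p_{Hop} by 0.25 × 12 = 3. Hop's best response rises — the actions are strategic complements.

3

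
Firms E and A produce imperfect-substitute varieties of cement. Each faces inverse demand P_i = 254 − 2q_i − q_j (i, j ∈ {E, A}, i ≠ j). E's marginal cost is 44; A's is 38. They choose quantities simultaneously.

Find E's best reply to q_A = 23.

Firm E's profit: π = q_E(254 − 2q_E − q_A) − 44q_E.
∂π/∂q_E = 210 − 4q_E − q_A = 0 ⇒ q_E = 52.5 − 0.25q_A.
At q_A = 23: q_E = 52.5 − 0.25·23 = 46.75.

46.75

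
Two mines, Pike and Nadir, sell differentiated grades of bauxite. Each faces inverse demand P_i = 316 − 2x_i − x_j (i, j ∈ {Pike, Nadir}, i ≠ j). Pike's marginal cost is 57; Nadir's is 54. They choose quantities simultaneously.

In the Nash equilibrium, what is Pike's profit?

Mine Pike's profit: π = x_{Pike}(316 − 2x_{Pike} − x_{Nadir}) − 57x_{Pike}.
∂π/∂x_{Pike} = 259 − 4x_{Pike} − x_{Nadir} = 0 ⇒ x_{Pike} = 64.75 − 0.25x_{Nadir}.
Similarly x_{Nadir} = 65.5 − 0.25x_{Pike}.
Substituting the second reaction function into the first: x_{Pike} = 64.75 − 0.25(65.5 − 0.25x_{Pike}), which gives 0.9375x_{Pike} = 48.375 ⇒ x_{Pike} = 51.6.
Then x_{Nadir} = 65.5 − 0.25·51.6 = 52.6.
P_{Pike} = 316 − 2·51.6 − 52.6 = 160.2.
Profit = (160.2 − 57)·51.6 = 5325.12.

5325.12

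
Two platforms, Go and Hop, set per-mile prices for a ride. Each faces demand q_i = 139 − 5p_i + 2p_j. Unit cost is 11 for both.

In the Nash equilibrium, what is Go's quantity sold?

66.25

Go's profit: π = (p_{Go} − 11)(139 − 5p_{Go} + 2p_{Hop}).
∂π/∂p_{Go} = 194 − 10p_{Go} + 2p_{Hop} = 0 ⇒ p_{Go} = 19.4 + 0.2p_{Hop}.
The game is symmetric, so in equilibrium p_{Hop} = p_{Go}: the reaction function gives 0.8p_{Go} = 19.4, hence p_{Go} = 24.25.
q_{Go} = 139 − 5·24.25 + 2·24.25 = 66.25.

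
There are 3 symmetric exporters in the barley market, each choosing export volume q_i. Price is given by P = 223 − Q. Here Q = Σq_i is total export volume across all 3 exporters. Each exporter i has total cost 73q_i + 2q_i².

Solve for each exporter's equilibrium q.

A representative exporter's profit is π_i = q_i(223 − Q) − 73q_i − 2q_i², with Q = q_i + Σ_{j≠i} q_j.
First-order condition: 150 − 6q_i − Σ_{j≠i} q_j = 0.
In a symmetric equilibrium every exporter chooses the same q, so Σ_{j≠i} q_j = 2q. The condition becomes 150 − 8q = 0, giving q = 150/8 = 18.75.

18.75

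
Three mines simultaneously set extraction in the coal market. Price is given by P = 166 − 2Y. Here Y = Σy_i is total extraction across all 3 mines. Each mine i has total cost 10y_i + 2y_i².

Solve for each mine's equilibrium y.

13

A representative mine's profit is π_i = y_i(166 − 2Y) − 10y_i − 2y_i², with Y = y_i + Σ_{j≠i} y_j.
First-order condition: 156 − 8y_i − 2Σ_{j≠i} y_j = 0.
In a symmetric equilibrium every mine chooses the same y, so Σ_{j≠i} y_j = 2y. The condition becomes 156 − 12y = 0, giving y = 156/12 = 13.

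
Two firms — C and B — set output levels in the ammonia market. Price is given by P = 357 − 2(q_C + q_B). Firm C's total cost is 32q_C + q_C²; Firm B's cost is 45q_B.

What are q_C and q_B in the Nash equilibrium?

Firm C's profit: π = q_C(357 − 2(q_C + q_B)) − 32q_C − q_C².
∂π/∂q_C = 325 − 6q_C − 2q_B = 0, so q_C = 325/6 − (1/3)q_B.
For B: ∂π/∂q_B = 312 − 4q_B − 2q_C = 0 ⇒ q_B = 78 − 0.5q_C.
Solving the two reaction functions simultaneously: (1 − (−1/3)(−0.5))q_C = 325/6 − (1/3)·78, so (5/6)q_C = 169/6 and q_C = 33.8.
Then q_B = 78 − 0.5·33.8 = 61.1.

33.8, 61.1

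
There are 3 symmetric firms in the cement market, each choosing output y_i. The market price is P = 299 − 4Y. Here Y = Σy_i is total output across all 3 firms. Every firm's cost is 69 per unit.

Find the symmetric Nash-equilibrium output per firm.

14.375

A representative firm's profit is π_i = y_i(299 − 4Y) − 69y_i, with Y = y_i + Σ_{j≠i} y_j.
First-order condition: 230 − 8y_i − 4Σ_{j≠i} y_j = 0.
With identical firms, set every y_j = y: then 230 − 8y − 8y = 0, i.e. y = 230/16 = 14.375.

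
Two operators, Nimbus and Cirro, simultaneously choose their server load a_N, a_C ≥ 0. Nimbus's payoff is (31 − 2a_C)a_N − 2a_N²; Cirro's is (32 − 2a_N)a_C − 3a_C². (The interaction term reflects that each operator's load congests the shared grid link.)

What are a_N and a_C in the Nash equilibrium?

Expanding Nimbus's payoff: 31a_N − 2a_Ca_N − 2a_N².
∂π/∂a_N = 31 − 2a_C − 4a_N = 0, so a_N = 7.75 − 0.5a_C.
Likewise for Cirro: a_C = 16/3 − (1/3)a_N.
Plugging a_C into Nimbus's best response: a_N = 7.75 − 0.5(16/3 − (1/3)a_N) ⇒ (5/6)a_N = 61/12, so a_N = 6.1.
Then a_C = 16/3 − (1/3)·6.1 = 3.3.

6.1, 3.3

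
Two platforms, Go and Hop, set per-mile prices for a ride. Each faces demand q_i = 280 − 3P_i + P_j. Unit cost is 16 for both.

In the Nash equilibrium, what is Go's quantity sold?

Go's profit: π = (P_{Go} − 16)(280 − 3P_{Go} + P_{Hop}).
∂π/∂P_{Go} = 328 − 6P_{Go} + P_{Hop} = 0 ⇒ P_{Go} = 164/3 + (1/6)P_{Hop}.
The game is symmetric, so in equilibrium P_{Hop} = P_{Go}: the reaction function gives (5/6)P_{Go} = 164/3, hence P_{Go} = 65.6.
q_{Go} = 280 − 3·65.6 + 65.6 = 148.8.

148.8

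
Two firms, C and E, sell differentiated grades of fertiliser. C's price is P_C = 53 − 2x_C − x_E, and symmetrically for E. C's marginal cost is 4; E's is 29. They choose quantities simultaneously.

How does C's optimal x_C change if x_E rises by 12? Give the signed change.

Firm C's profit: π = x_C(53 − 2x_C − x_E) − 4x_C.
∂π/∂x_C = 49 − 4x_C − x_E = 0 ⇒ x_C = 12.25 − 0.25x_E.
The reaction-function slope is −0.25, so a 12-unit rise in x_E moves x_C by −0.25 × 12 = −3. C's best response falls — the actions are strategic substitutes.

-3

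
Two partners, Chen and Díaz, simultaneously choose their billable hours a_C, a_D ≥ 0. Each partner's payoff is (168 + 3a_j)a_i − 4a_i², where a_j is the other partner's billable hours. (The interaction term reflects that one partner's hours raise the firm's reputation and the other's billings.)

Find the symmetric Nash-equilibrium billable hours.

33.6

Chen's payoff is (168 + 3a_D)a_C − 4a_C².
∂π/∂a_C = 168 + 3a_D − 8a_C = 0, so a_C = 21 + 0.375a_D.
By symmetry a_D = a_C; substituting into the reaction function, 0.625a_C = 21 and a_C = 33.6.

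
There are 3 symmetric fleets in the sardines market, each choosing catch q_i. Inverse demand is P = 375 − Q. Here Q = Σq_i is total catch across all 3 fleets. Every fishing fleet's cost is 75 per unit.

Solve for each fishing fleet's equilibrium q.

A representative fishing fleet's profit is π_i = q_i(375 − Q) − 75q_i, with Q = q_i + Σ_{j≠i} q_j.
First-order condition: 300 − 2q_i − Σ_{j≠i} q_j = 0.
With identical fishing fleets, set every q_j = q: then 300 − 2q − 2q = 0, i.e. q = 300/4 = 75.

75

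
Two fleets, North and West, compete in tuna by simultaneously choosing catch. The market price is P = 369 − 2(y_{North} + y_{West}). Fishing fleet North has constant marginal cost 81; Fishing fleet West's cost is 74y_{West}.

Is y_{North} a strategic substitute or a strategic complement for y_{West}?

Fishing fleet North's profit: π = y_{North}(369 − 2(y_{North} + y_{West})) − 81y_{North}.
∂π/∂y_{North} = 288 − 4y_{North} − 2y_{West} = 0, so y_{North} = 72 − 0.5y_{West}.
The best-response slope dy_{North}/dy_{West} = −0.5 < 0: the reaction function is downward-sloping, so the choices are strategic substitutes.

strategic substitutes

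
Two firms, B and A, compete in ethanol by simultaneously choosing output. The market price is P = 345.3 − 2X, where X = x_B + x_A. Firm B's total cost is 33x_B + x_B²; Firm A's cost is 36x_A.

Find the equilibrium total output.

93.09

Firm B's profit: π = x_B(345.3 − 2(x_B + x_A)) − 33x_B − x_B².
∂π/∂x_B = 312.3 − 6x_B − 2x_A = 0, so x_B = 52.05 − (1/3)x_A.
For A: ∂π/∂x_A = 309.3 − 4x_A − 2x_B = 0 ⇒ x_A = 77.325 − 0.5x_B.
Plugging x_A into B's best response: x_B = 52.05 − (1/3)(77.325 − 0.5x_B) ⇒ (5/6)x_B = 26.275, so x_B = 31.53.
Then x_A = 77.325 − 0.5·31.53 = 61.56.
Total output: 31.53 + 61.56 = 93.09.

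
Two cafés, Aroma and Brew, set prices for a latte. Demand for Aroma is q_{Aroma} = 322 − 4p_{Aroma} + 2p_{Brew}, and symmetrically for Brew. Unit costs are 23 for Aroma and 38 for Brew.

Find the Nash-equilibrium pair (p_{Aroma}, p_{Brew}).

Aroma's profit: π = (p_{Aroma} − 23)(322 − 4p_{Aroma} + 2p_{Brew}).
∂π/∂p_{Aroma} = 414 − 8p_{Aroma} + 2p_{Brew} = 0 ⇒ p_{Aroma} = 51.75 + 0.25p_{Brew}.
Similarly p_{Brew} = 59.25 + 0.25p_{Aroma}.
Plugging p_{Brew} into Aroma's best response: p_{Aroma} = 51.75 + 0.25(59.25 + 0.25p_{Aroma}) ⇒ 0.9375p_{Aroma} = 66.5625, so p_{Aroma} = 71.
Then p_{Brew} = 59.25 + 0.25·71 = 77.

71, 77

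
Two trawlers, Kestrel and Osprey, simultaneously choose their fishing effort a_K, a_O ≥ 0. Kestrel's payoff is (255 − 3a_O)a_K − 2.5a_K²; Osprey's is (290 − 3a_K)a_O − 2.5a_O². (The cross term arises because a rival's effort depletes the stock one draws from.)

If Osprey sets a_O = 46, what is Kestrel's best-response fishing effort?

Expanding Kestrel's payoff: 255a_K − 3a_Oa_K − 2.5a_K².
∂π/∂a_K = 255 − 3a_O − 5a_K = 0, so a_K = 51 − 0.6a_O.
At a_O = 46: a_K = 51 − 0.6·46 = 23.4.

23.4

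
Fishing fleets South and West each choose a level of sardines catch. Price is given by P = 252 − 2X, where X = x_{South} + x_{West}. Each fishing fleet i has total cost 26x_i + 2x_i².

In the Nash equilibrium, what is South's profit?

Fishing fleet South's profit: π = x_{South}(252 − 2(x_{South} + x_{West})) − 26x_{South} − 2x_{South}².
∂π/∂x_{South} = 226 − 8x_{South} − 2x_{West} = 0, so x_{South} = 28.25 − 0.25x_{West}.
The game is symmetric, so in equilibrium x_{West} = x_{South}: the reaction function gives 1.25x_{South} = 28.25, hence x_{South} = 22.6.
Price P = 252 − 2·45.2 = 161.6.
South's profit: (161.6 − 26)·22.6 − 2(22.6)² = 2043.04.

2043.04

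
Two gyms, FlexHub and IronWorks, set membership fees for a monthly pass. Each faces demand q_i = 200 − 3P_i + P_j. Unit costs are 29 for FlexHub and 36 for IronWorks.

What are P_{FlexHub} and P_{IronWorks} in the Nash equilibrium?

58, 61

FlexHub's profit: π = (P_{FlexHub} − 29)(200 − 3P_{FlexHub} + P_{IronWorks}).
∂π/∂P_{FlexHub} = 287 − 6P_{FlexHub} + P_{IronWorks} = 0 ⇒ P_{FlexHub} = 287/6 + (1/6)P_{IronWorks}.
Similarly P_{IronWorks} = 154/3 + (1/6)P_{FlexHub}.
Substituting the second reaction function into the first: P_{FlexHub} = 287/6 + (1/6)(154/3 + (1/6)P_{FlexHub}), which gives (35/36)P_{FlexHub} = 1015/18 ⇒ P_{FlexHub} = 58.
Then P_{IronWorks} = 154/3 + (1/6)·58 = 61.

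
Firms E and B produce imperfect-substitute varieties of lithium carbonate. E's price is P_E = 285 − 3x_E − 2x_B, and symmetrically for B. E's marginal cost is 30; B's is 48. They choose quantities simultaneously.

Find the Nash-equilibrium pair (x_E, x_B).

33, 28.5

Firm E's profit: π = x_E(285 − 3x_E − 2x_B) − 30x_E.
∂π/∂x_E = 255 − 6x_E − 2x_B = 0 ⇒ x_E = 42.5 − (1/3)x_B.
Similarly x_B = 39.5 − (1/3)x_E.
Plugging x_B into E's best response: x_E = 42.5 − (1/3)(39.5 − (1/3)x_E) ⇒ (8/9)x_E = 88/3, so x_E = 33.
Then x_B = 39.5 − (1/3)·33 = 28.5.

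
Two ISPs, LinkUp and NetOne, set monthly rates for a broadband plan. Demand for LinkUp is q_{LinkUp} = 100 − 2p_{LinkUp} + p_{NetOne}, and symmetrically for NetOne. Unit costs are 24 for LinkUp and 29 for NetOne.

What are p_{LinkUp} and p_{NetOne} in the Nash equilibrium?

50, 52

LinkUp's profit: π = (p_{LinkUp} − 24)(100 − 2p_{LinkUp} + p_{NetOne}).
∂π/∂p_{LinkUp} = 148 − 4p_{LinkUp} + p_{NetOne} = 0 ⇒ p_{LinkUp} = 37 + 0.25p_{NetOne}.
Similarly p_{NetOne} = 39.5 + 0.25p_{LinkUp}.
Solving the two reaction functions simultaneously: (1 − (0.25)(0.25))p_{LinkUp} = 37 + 0.25·39.5, so 0.9375p_{LinkUp} = 46.875 and p_{LinkUp} = 50.
Then p_{NetOne} = 39.5 + 0.25·50 = 52.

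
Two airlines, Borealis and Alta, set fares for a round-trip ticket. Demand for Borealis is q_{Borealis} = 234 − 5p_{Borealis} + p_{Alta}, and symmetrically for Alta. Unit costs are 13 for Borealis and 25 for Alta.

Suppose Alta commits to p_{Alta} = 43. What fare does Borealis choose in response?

34.2

Borealis's profit: π = (p_{Borealis} − 13)(234 − 5p_{Borealis} + p_{Alta}).
∂π/∂p_{Borealis} = 299 − 10p_{Borealis} + p_{Alta} = 0 ⇒ p_{Borealis} = 29.9 + 0.1p_{Alta}.
At p_{Alta} = 43: p_{Borealis} = 29.9 + 0.1·43 = 34.2.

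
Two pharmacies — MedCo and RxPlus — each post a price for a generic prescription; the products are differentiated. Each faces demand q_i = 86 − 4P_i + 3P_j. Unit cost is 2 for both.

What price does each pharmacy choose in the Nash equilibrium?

MedCo's profit: π = (P_{MedCo} − 2)(86 − 4P_{MedCo} + 3P_{RxPlus}).
∂π/∂P_{MedCo} = 94 − 8P_{MedCo} + 3P_{RxPlus} = 0 ⇒ P_{MedCo} = 11.75 + 0.375P_{RxPlus}.
The game is symmetric, so in equilibrium P_{RxPlus} = P_{MedCo}: the reaction function gives 0.625P_{MedCo} = 11.75, hence P_{MedCo} = 18.8.

18.8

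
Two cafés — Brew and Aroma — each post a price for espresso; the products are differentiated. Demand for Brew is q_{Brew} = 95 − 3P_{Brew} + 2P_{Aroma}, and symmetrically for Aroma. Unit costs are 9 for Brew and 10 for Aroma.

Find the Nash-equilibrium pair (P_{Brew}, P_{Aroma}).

30.6875, 31.0625

Brew's profit: π = (P_{Brew} − 9)(95 − 3P_{Brew} + 2P_{Aroma}).
∂π/∂P_{Brew} = 122 − 6P_{Brew} + 2P_{Aroma} = 0 ⇒ P_{Brew} = 61/3 + (1/3)P_{Aroma}.
Similarly P_{Aroma} = 125/6 + (1/3)P_{Brew}.
Plugging P_{Aroma} into Brew's best response: P_{Brew} = 61/3 + (1/3)(125/6 + (1/3)P_{Brew}) ⇒ (8/9)P_{Brew} = 491/18, so P_{Brew} = 30.6875.
Then P_{Aroma} = 125/6 + (1/3)·30.6875 = 31.0625.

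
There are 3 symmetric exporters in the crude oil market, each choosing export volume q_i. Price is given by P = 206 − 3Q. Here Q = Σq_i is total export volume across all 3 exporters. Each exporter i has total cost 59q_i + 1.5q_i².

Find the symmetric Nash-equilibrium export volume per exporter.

9.8

A representative exporter's profit is π_i = q_i(206 − 3Q) − 59q_i − 1.5q_i², with Q = q_i + Σ_{j≠i} q_j.
First-order condition: 147 − 9q_i − 3Σ_{j≠i} q_j = 0.
Imposing symmetry (q_j = q for all j) turns Σ_{j≠i} q_j into 2q, so 147 = 15q and q = 9.8.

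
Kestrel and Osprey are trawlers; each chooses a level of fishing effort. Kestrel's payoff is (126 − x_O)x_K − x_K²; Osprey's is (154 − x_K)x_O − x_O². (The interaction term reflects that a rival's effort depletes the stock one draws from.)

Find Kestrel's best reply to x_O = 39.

43.5

Expanding Kestrel's payoff: 126x_K − x_Ox_K − x_K².
∂π/∂x_K = 126 − x_O − 2x_K = 0, so x_K = 63 − 0.5x_O.
At x_O = 39: x_K = 63 − 0.5·39 = 43.5.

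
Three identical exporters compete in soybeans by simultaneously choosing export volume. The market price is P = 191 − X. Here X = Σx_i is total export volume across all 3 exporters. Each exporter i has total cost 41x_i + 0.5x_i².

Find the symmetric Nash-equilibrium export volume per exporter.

30

A representative exporter's profit is π_i = x_i(191 − X) − 41x_i − 0.5x_i², with X = x_i + Σ_{j≠i} x_j.
First-order condition: 150 − 3x_i − Σ_{j≠i} x_j = 0.
In a symmetric equilibrium every exporter chooses the same x, so Σ_{j≠i} x_j = 2x. The condition becomes 150 − 5x = 0, giving x = 150/5 = 30.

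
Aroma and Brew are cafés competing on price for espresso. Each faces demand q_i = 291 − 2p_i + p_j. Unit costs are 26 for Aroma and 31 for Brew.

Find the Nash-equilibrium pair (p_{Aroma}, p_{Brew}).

Aroma's profit: π = (p_{Aroma} − 26)(291 − 2p_{Aroma} + p_{Brew}).
∂π/∂p_{Aroma} = 343 − 4p_{Aroma} + p_{Brew} = 0 ⇒ p_{Aroma} = 85.75 + 0.25p_{Brew}.
Similarly p_{Brew} = 88.25 + 0.25p_{Aroma}.
Solving the two reaction functions simultaneously: (1 − (0.25)(0.25))p_{Aroma} = 85.75 + 0.25·88.25, so 0.9375p_{Aroma} = 107.8125 and p_{Aroma} = 115.
Then p_{Brew} = 88.25 + 0.25·115 = 117.

115, 117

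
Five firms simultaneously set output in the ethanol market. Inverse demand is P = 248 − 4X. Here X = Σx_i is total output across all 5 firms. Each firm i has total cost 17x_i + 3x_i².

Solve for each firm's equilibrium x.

A representative firm's profit is π_i = x_i(248 − 4X) − 17x_i − 3x_i², with X = x_i + Σ_{j≠i} x_j.
First-order condition: 231 − 14x_i − 4Σ_{j≠i} x_j = 0.
In a symmetric equilibrium every firm chooses the same x, so Σ_{j≠i} x_j = 4x. The condition becomes 231 − 30x = 0, giving x = 231/30 = 7.7.

7.7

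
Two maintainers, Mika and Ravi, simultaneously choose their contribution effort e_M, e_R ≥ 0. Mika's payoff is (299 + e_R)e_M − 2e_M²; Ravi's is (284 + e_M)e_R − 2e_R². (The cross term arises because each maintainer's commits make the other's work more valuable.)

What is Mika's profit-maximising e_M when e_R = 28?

Expanding Mika's payoff: 299e_M + e_Re_M − 2e_M².
∂π/∂e_M = 299 + e_R − 4e_M = 0, so e_M = 74.75 + 0.25e_R.
At e_R = 28: e_M = 74.75 + 0.25·28 = 81.75.

81.75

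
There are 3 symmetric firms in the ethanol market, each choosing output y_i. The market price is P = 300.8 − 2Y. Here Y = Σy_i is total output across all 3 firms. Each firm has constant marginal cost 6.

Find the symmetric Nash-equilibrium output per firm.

36.85

A representative firm's profit is π_i = y_i(300.8 − 2Y) − 6y_i, with Y = y_i + Σ_{j≠i} y_j.
First-order condition: 294.8 − 4y_i − 2Σ_{j≠i} y_j = 0.
In a symmetric equilibrium every firm chooses the same y, so Σ_{j≠i} y_j = 2y. The condition becomes 294.8 − 8y = 0, giving y = 294.8/8 = 36.85.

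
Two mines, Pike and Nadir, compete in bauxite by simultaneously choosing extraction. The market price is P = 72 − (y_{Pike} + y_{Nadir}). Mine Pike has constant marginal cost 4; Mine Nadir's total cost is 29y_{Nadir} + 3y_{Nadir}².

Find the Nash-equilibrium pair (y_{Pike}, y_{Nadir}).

33.4, 1.2

Mine Pike's profit: π = y_{Pike}(72 − (y_{Pike} + y_{Nadir})) − 4y_{Pike}.
∂π/∂y_{Pike} = 68 − 2y_{Pike} − y_{Nadir} = 0, so y_{Pike} = 34 − 0.5y_{Nadir}.
For Nadir: ∂π/∂y_{Nadir} = 43 − 8y_{Nadir} − y_{Pike} = 0 ⇒ y_{Nadir} = 5.375 − 0.125y_{Pike}.
Plugging y_{Nadir} into Pike's best response: y_{Pike} = 34 − 0.5(5.375 − 0.125y_{Pike}) ⇒ 0.9375y_{Pike} = 31.3125, so y_{Pike} = 33.4.
Then y_{Nadir} = 5.375 − 0.125·33.4 = 1.2.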